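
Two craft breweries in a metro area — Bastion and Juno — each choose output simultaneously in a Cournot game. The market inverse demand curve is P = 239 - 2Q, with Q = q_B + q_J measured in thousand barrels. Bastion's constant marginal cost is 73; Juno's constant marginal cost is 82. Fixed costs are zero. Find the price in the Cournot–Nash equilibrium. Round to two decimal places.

Bastion's profit: π_B = (239 - 2Q)q_B - (73q_B). Setting ∂π_B/∂q_B = 0: 166 - 4q_B - 2(q_J) = 0.
Juno's first-order condition: 157 - 4q_J - 2(q_B) = 0.
Best responses: q_B = (166 - 2q_J)/4, q_J = (157 - 2q_B)/4.
Substituting one into the other gives q_B = 175/6 and q_J = 74/3.
Total output Q = 323/6, so price P = 239 - 2·(323/6) = 394/3.

131.33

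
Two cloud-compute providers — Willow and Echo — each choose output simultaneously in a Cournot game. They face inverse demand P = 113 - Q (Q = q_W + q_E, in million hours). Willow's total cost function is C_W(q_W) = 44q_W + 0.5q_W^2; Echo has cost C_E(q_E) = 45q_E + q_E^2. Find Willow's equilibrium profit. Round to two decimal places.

536.33

Willow's profit: π_W = (113 - Q)q_W - (44q_W + (1/2)q_W²). Setting ∂π_W/∂q_W = 0: 69 - 3q_W - (q_E) = 0.
Echo's profit: π_E = (113 - Q)q_E - (45q_E + q_E²). Setting ∂π_E/∂q_E = 0: 68 - 4q_E - (q_W) = 0.
So q_W = (69 - q_E)/3 and q_E = (68 - q_W)/4.
Substituting one into the other gives q_W = 208/11 and q_E = 135/11.
Price P = 113 - 343/11 = 900/11.
Willow's profit: (900/11)·(208/11) - 44·(208/11) - (1/2)(208/11)² = 536.3306.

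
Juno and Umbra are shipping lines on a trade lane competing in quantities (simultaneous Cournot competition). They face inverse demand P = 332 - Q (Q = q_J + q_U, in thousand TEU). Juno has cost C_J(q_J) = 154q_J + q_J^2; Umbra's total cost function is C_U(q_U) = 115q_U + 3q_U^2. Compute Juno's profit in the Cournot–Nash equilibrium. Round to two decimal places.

3031.94

Juno's profit: π_J = (332 - Q)q_J - (154q_J + q_J²). Setting ∂π_J/∂q_J = 0: 178 - 4q_J - (q_U) = 0.
Umbra's profit: π_U = (332 - Q)q_U - (115q_U + 3q_U²). Setting ∂π_U/∂q_U = 0: 217 - 8q_U - (q_J) = 0.
Best responses: q_J = (178 - q_U)/4, q_U = (217 - q_J)/8.
Solving the pair: q_J = 1207/31, q_U = 690/31.
Price P = 332 - 1897/31 = 270.8065.
Juno's profit: 270.8065·(1207/31) - 154·(1207/31) - (1207/31)² = 3031.9438.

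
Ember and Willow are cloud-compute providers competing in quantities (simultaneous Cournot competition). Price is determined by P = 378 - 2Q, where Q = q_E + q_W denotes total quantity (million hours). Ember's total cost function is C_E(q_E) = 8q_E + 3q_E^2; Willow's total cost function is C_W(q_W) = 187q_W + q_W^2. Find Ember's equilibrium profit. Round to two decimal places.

5386.23

Ember's profit: π_E = (378 - 2Q)q_E - (8q_E + 3q_E²). Setting ∂π_E/∂q_E = 0: 370 - 10q_E - 2(q_W) = 0.
Willow's first-order condition: 191 - 6q_W - 2(q_E) = 0.
Best responses: q_E = (370 - 2q_W)/10, q_W = (191 - 2q_E)/6.
Solving the pair: q_E = 919/28, q_W = 585/28.
Price P = 378 - 2·(376/7) = 1894/7.
Ember's profit: (1894/7)·(919/28) - 8·(919/28) - 3(919/28)² = 5386.2309.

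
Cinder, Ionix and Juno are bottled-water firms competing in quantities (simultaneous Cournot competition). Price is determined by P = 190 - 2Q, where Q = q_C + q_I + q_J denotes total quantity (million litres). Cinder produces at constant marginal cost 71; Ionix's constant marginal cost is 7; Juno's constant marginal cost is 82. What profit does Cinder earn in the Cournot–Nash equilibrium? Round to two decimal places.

Cinder's profit: π_C = (190 - 2Q)q_C - (71q_C). Setting ∂π_C/∂q_C = 0: 119 - 4q_C - 2(q_I + q_J) = 0.
Ionix's first-order condition: 183 - 4q_I - 2(q_C + q_J) = 0.
Juno's profit: π_J = (190 - 2Q)q_J - (82q_J). Setting ∂π_J/∂q_J = 0: 108 - 4q_J - 2(q_C + q_I) = 0.
Summing all 3 equations gives 410 − 8Q = 0, hence Q = 205/4.
Back-substituting: q_C = (119 − 205/2)/2 = 33/4, q_I = (183 − 205/2)/2 = 161/4, q_J = (108 − 205/2)/2 = 11/4.
Price P = 190 - 2·(205/4) = 175/2.
Cinder's profit: (175/2 - 71)·(33/4) = 1089/8.

136.13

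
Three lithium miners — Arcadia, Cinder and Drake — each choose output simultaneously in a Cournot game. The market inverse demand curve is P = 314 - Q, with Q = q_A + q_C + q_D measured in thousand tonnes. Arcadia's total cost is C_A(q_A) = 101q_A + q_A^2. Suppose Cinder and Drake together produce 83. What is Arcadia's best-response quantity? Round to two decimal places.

32.50

With rivals' combined output fixed at 83, Arcadia's profit is π_A = (314 - 83 - q_A)q_A - (101q_A + q_A²) = (231 - q_A)q_A - (101q_A + q_A²).
∂π_A/∂q_A = 130 - 4q_A = 0, so q_A = 65/2.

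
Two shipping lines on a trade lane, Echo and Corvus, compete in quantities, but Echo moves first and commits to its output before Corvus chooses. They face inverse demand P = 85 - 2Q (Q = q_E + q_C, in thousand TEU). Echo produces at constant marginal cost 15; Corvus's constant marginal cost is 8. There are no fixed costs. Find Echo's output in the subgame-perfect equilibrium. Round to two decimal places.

The follower Corvus best-responds to any q_E: π_C = (85 - 2Q)q_C - 8q_C.
Setting the follower's marginal profit to zero, 77 - 2q_E - 4q_C = 0, i.e. q_C = (77 - 2q_E)/4.
Echo substitutes q_C(q_E) into its own profit: π_E = q_E(85 - 2q_E - (77 - 2q_E)/2) - 15q_E = (93/2 - q_E)q_E - 15q_E.
The leader's first-order condition 63/2 - 2q_E = 0 yields q_E = 63/4.
Then q_C = (77 - 2·(63/4))/4 = 91/8.

15.75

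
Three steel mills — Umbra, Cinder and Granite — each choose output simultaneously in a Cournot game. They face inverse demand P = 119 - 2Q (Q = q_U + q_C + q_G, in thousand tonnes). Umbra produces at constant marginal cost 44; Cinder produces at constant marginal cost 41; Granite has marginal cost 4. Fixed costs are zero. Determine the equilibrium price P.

52

Umbra's profit: π_U = (119 - 2Q)q_U - (44q_U). Setting ∂π_U/∂q_U = 0: 75 - 4q_U - 2(q_C + q_G) = 0.
Cinder's first-order condition: 78 - 4q_C - 2(q_U + q_G) = 0.
Granite's profit: π_G = (119 - 2Q)q_G - (4q_G). Setting ∂π_G/∂q_G = 0: 115 - 4q_G - 2(q_U + q_C) = 0.
Adding the 3 first-order conditions: 268 − 8Q = 0, so Q = 67/2.
Back-substituting: q_U = (75 − 67)/2 = 4, q_C = (78 − 67)/2 = 11/2, q_G = (115 − 67)/2 = 24.
Total output Q = 67/2, so price P = 119 - 2·(67/2) = 52.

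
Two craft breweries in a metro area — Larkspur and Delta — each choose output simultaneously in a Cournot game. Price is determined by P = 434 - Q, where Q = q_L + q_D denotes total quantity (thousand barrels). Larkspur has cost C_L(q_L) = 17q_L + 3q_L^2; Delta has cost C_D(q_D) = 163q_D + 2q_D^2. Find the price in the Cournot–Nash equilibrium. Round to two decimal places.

Larkspur's profit: π_L = (434 - Q)q_L - (17q_L + 3q_L²). Setting ∂π_L/∂q_L = 0: 417 - 8q_L - (q_D) = 0.
Delta's profit: π_D = (434 - Q)q_D - (163q_D + 2q_D²). Setting ∂π_D/∂q_D = 0: 271 - 6q_D - (q_L) = 0.
Rearranging gives the reaction functions q_L = (417 - q_D)/8 and q_D = (271 - q_L)/6.
Substituting one into the other gives q_L = 47.4681 and q_D = 1751/47.
Total output Q = 84.7234, so price P = 434 - 84.7234 = 349.2766.

349.28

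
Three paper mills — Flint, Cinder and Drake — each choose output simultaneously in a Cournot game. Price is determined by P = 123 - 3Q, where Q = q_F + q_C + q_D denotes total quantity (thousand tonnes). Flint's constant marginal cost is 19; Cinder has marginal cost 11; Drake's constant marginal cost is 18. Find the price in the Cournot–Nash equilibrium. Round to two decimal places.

42.75

Flint's profit: π_F = (123 - 3Q)q_F - (19q_F). Setting ∂π_F/∂q_F = 0: 104 - 6q_F - 3(q_C + q_D) = 0.
Cinder's first-order condition: 112 - 6q_C - 3(q_F + q_D) = 0.
Drake's first-order condition: 105 - 6q_D - 3(q_F + q_C) = 0.
Adding the 3 conditions: 321 − 6Q − 6Q = 0, i.e. Q = 107/4.
Back-substituting: q_F = (104 − 321/4)/3 = 95/12, q_C = (112 − 321/4)/3 = 127/12, q_D = (105 − 321/4)/3 = 33/4.
Total output Q = 107/4, so price P = 123 - 3·(107/4) = 171/4.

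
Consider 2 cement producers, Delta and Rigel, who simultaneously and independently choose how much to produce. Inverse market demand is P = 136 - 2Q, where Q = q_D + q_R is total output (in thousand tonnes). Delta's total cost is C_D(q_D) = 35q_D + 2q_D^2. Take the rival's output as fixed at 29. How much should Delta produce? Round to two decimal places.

With the rival's output fixed at 29, Delta's profit is π_D = (136 - 2·29 - 2q_D)q_D - (35q_D + 2q_D²) = (78 - 2q_D)q_D - (35q_D + 2q_D²).
∂π_D/∂q_D = 43 - 8q_D = 0, so q_D = 43/8.

5.38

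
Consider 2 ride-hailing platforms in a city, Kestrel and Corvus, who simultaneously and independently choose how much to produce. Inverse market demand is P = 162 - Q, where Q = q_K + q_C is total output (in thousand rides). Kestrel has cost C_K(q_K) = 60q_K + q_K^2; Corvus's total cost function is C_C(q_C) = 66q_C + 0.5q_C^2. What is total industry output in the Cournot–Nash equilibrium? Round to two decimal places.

Kestrel's profit: π_K = (162 - Q)q_K - (60q_K + q_K²). Setting ∂π_K/∂q_K = 0: 102 - 4q_K - (q_C) = 0.
Corvus's first-order condition: 96 - 3q_C - (q_K) = 0.
So q_K = (102 - q_C)/4 and q_C = (96 - q_K)/3.
Substituting one into the other gives q_K = 210/11 and q_C = 282/11.
Total output Q = 210/11 + 282/11 = 492/11.

44.73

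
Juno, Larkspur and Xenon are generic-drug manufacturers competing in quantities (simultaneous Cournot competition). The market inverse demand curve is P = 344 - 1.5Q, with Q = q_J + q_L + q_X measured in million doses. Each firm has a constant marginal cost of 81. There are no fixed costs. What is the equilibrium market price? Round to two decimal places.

Each firm earns π_i = (344 - 1.5Q)q_i - 81q_i.
First-order condition (treating rivals' output as given): 263 - 3q_i - (3/2)·Σ_{j≠i} q_j = 0.
With identical firms every q_j equals q_i, so Σ_{j≠i} q_j = 2q_i and 263 = 6q_i, giving q_i = 263/6.
Total output Q = 263/2, so price P = 344 - (3/2)·(263/2) = 587/4.

146.75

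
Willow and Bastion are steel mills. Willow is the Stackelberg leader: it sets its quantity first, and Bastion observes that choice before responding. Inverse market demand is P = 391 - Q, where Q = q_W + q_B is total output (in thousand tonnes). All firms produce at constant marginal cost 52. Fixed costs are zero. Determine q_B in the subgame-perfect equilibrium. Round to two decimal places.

The follower Bastion best-responds to any q_W: π_B = (391 - Q)q_B - 52q_B.
Setting the follower's marginal profit to zero, 339 - q_W - 2q_B = 0, i.e. q_B = (339 - q_W)/2.
Willow substitutes q_B(q_W) into its own profit: π_W = q_W(391 - q_W - (339 - q_W)/2) - 52q_W = (443/2 - (1/2)q_W)q_W - 52q_W.
The leader's first-order condition 339/2 - q_W = 0 yields q_W = 339/2.
Then q_B = (339 - 339/2)/2 = 339/4.

84.75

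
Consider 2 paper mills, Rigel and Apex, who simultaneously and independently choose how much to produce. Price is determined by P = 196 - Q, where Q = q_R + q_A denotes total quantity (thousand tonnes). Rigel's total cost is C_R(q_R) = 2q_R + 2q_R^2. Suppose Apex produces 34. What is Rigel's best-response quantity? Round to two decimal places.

26.67

With the rival's output fixed at 34, Rigel's profit is π_R = (196 - 34 - q_R)q_R - (2q_R + 2q_R²) = (162 - q_R)q_R - (2q_R + 2q_R²).
∂π_R/∂q_R = 160 - 6q_R = 0, so q_R = 80/3.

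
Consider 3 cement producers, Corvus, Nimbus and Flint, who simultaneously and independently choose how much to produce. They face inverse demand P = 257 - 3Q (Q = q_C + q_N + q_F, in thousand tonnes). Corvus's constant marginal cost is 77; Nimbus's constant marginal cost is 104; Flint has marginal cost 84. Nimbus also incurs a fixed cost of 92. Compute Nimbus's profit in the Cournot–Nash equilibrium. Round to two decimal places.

Corvus's profit: π_C = (257 - 3Q)q_C - (77q_C). Setting ∂π_C/∂q_C = 0: 180 - 6q_C - 3(q_N + q_F) = 0.
Nimbus's first-order condition: 153 - 6q_N - 3(q_C + q_F) = 0.
Flint's profit: π_F = (257 - 3Q)q_F - (84q_F). Setting ∂π_F/∂q_F = 0: 173 - 6q_F - 3(q_C + q_N) = 0.
Summing all 3 equations gives 506 − 12Q = 0, hence Q = 253/6.
Back-substituting: q_C = (180 − 253/2)/3 = 107/6, q_N = (153 − 253/2)/3 = 53/6, q_F = (173 − 253/2)/3 = 31/2.
Price P = 257 - 3·(253/6) = 261/2.
Nimbus's profit: (261/2 - 104)·(53/6) - 92 = 1705/12.

142.08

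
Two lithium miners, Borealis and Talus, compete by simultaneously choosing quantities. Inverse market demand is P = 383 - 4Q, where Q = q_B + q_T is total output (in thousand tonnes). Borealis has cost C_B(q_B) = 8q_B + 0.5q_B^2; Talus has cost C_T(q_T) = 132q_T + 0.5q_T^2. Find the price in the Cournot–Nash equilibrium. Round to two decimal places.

190.38

Borealis's profit: π_B = (383 - 4Q)q_B - (8q_B + (1/2)q_B²). Setting ∂π_B/∂q_B = 0: 375 - 9q_B - 4(q_T) = 0.
Talus's first-order condition: 251 - 9q_T - 4(q_B) = 0.
Best responses: q_B = (375 - 4q_T)/9, q_T = (251 - 4q_B)/9.
Solving the pair: q_B = 36.4769, q_T = 759/65.
Total output Q = 626/13, so price P = 383 - 4·(626/13) = 190.3846.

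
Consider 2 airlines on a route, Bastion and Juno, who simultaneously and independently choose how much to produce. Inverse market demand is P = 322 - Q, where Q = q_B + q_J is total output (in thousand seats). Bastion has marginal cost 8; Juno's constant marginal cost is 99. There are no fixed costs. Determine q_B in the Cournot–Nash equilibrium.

135

Bastion's profit: π_B = (322 - Q)q_B - (8q_B). Setting ∂π_B/∂q_B = 0: 314 - 2q_B - (q_J) = 0.
Juno's first-order condition: 223 - 2q_J - (q_B) = 0.
So q_B = (314 - q_J)/2 and q_J = (223 - q_B)/2.
Solving the pair: q_B = 135, q_J = 44.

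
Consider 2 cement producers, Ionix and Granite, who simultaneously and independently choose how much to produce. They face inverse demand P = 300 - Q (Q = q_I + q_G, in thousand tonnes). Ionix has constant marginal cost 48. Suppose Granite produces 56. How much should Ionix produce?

98

With the rival's output fixed at 56, Ionix's profit is π_I = (300 - 56 - q_I)q_I - (48q_I) = (244 - q_I)q_I - (48q_I).
∂π_I/∂q_I = 196 - 2q_I = 0, so q_I = 98.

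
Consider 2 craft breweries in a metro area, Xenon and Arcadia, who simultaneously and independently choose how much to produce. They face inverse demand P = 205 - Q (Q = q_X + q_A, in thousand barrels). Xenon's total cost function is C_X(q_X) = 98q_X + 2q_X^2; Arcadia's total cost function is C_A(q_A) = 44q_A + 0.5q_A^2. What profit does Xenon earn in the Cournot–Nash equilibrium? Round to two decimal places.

265.74

Xenon's profit: π_X = (205 - Q)q_X - (98q_X + 2q_X²). Setting ∂π_X/∂q_X = 0: 107 - 6q_X - (q_A) = 0.
Arcadia's profit: π_A = (205 - Q)q_A - (44q_A + (1/2)q_A²). Setting ∂π_A/∂q_A = 0: 161 - 3q_A - (q_X) = 0.
So q_X = (107 - q_A)/6 and q_A = (161 - q_X)/3.
Solving the pair: q_X = 160/17, q_A = 859/17.
Price P = 205 - 1019/17 = 145.0588.
Xenon's profit: 145.0588·(160/17) - 98·(160/17) - 2(160/17)² = 265.7439.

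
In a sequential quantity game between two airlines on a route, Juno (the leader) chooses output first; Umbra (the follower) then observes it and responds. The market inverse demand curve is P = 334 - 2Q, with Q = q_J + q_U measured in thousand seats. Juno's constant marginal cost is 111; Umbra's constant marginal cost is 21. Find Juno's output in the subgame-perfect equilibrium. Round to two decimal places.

33.25

The follower Umbra best-responds to any q_J: π_U = (334 - 2Q)q_U - 21q_U.
∂π_U/∂q_U = 313 - 2q_J - 4q_U = 0 gives the reaction function q_U = (313 - 2q_J)/4.
Juno substitutes q_U(q_J) into its own profit: π_J = q_J(334 - 2q_J - (313 - 2q_J)/2) - 111q_J = (355/2 - q_J)q_J - 111q_J.
The leader's first-order condition 133/2 - 2q_J = 0 yields q_J = 133/4.
Then q_U = (313 - 2·(133/4))/4 = 493/8.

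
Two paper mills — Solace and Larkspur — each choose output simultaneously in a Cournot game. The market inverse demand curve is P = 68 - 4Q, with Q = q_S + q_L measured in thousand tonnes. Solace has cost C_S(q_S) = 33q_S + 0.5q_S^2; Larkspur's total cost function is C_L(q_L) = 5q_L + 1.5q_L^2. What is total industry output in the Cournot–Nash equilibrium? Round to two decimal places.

6.75

Solace's profit: π_S = (68 - 4Q)q_S - (33q_S + (1/2)q_S²). Setting ∂π_S/∂q_S = 0: 35 - 9q_S - 4(q_L) = 0.
Larkspur's first-order condition: 63 - 11q_L - 4(q_S) = 0.
So q_S = (35 - 4q_L)/9 and q_L = (63 - 4q_S)/11.
Solving the pair: q_S = 133/83, q_L = 427/83.
Total output Q = 133/83 + 427/83 = 560/83.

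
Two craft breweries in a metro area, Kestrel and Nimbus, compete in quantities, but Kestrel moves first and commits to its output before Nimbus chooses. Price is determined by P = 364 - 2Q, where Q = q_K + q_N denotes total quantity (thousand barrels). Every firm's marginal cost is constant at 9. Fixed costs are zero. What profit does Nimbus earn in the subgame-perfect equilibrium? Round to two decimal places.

Solve by backward induction. Given q_K, the follower Nimbus maximises π_N = (364 - 2q_K - 2q_N)q_N - 9q_N.
Setting the follower's marginal profit to zero, 355 - 2q_K - 4q_N = 0, i.e. q_N = (355 - 2q_K)/4.
Kestrel substitutes q_N(q_K) into its own profit: π_K = q_K(364 - 2q_K - (355 - 2q_K)/2) - 9q_K = (373/2 - q_K)q_K - 9q_K.
The leader's first-order condition 355/2 - 2q_K = 0 yields q_K = 355/4.
Then q_N = (355 - 2·(355/4))/4 = 355/8.
Price P = 364 - 2·(1065/8) = 391/4.
Nimbus's profit: (391/4 - 9)·(355/8) = 3938.2813.

3938.28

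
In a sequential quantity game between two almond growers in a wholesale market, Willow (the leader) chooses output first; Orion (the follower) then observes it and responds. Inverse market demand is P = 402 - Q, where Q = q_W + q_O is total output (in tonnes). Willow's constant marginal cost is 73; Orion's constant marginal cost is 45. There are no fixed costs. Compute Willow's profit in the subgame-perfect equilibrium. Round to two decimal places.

Solve by backward induction. Given q_W, the follower Orion maximises π_O = (402 - q_W - q_O)q_O - 45q_O.
Follower FOC: 357 - q_W - 2q_O = 0, so q_O(q_W) = (357 - q_W)/2.
The leader anticipates this reaction. Substituting into P = 402 - Q gives P = 447/2 - (1/2)q_W, so π_W = (447/2 - (1/2)q_W)q_W - 73q_W.
The leader's first-order condition 301/2 - q_W = 0 yields q_W = 301/2.
Then q_O = (357 - 301/2)/2 = 413/4.
Price P = 402 - 1015/4 = 593/4.
Willow's profit: (593/4 - 73)·(301/2) = 11325.1250.

11325.13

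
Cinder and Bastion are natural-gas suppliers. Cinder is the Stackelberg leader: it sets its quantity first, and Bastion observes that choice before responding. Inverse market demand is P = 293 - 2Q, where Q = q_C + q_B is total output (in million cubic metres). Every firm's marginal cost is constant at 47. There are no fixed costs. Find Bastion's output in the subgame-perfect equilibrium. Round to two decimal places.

The follower Bastion best-responds to any q_C: π_B = (293 - 2Q)q_B - 47q_B.
Follower FOC: 246 - 2q_C - 4q_B = 0, so q_B(q_C) = (246 - 2q_C)/4.
Cinder substitutes q_B(q_C) into its own profit: π_C = q_C(293 - 2q_C - (246 - 2q_C)/2) - 47q_C = (170 - q_C)q_C - 47q_C.
Leader FOC: 123 - 2q_C = 0, so q_C = 123/2.
Then q_B = (246 - 2·(123/2))/4 = 123/4.

30.75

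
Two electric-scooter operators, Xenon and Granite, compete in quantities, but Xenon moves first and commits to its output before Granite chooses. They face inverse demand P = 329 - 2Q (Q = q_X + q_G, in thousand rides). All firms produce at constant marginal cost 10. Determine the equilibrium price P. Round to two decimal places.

89.75

Solve by backward induction. Given q_X, the follower Granite maximises π_G = (329 - 2q_X - 2q_G)q_G - 10q_G.
Follower FOC: 319 - 2q_X - 4q_G = 0, so q_G(q_X) = (319 - 2q_X)/4.
Xenon substitutes q_G(q_X) into its own profit: π_X = q_X(329 - 2q_X - (319 - 2q_X)/2) - 10q_X = (339/2 - q_X)q_X - 10q_X.
Leader FOC: 319/2 - 2q_X = 0, so q_X = 319/4.
Then q_G = (319 - 2·(319/4))/4 = 319/8.
Total output Q = 957/8, so price P = 329 - 2·(957/8) = 359/4.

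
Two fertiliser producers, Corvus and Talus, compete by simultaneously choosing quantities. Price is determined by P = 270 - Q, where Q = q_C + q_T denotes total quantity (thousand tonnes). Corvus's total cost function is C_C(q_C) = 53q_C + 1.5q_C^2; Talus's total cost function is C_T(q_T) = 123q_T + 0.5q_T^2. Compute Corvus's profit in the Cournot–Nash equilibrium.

Corvus's profit: π_C = (270 - Q)q_C - (53q_C + (3/2)q_C²). Setting ∂π_C/∂q_C = 0: 217 - 5q_C - (q_T) = 0.
Talus's profit: π_T = (270 - Q)q_T - (123q_T + (1/2)q_T²). Setting ∂π_T/∂q_T = 0: 147 - 3q_T - (q_C) = 0.
Rearranging gives the reaction functions q_C = (217 - q_T)/5 and q_T = (147 - q_C)/3.
Solving the pair: q_C = 36, q_T = 37.
Price P = 270 - 73 = 197.
Corvus's profit: 197·36 - 53·36 - (3/2)·36² = 3240.

3240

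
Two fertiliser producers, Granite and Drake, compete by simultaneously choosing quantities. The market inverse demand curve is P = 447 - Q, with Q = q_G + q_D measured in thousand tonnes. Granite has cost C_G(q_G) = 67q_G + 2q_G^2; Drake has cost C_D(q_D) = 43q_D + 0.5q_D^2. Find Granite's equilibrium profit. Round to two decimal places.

Granite's profit: π_G = (447 - Q)q_G - (67q_G + 2q_G²). Setting ∂π_G/∂q_G = 0: 380 - 6q_G - (q_D) = 0.
Drake's profit: π_D = (447 - Q)q_D - (43q_D + (1/2)q_D²). Setting ∂π_D/∂q_D = 0: 404 - 3q_D - (q_G) = 0.
Rearranging gives the reaction functions q_G = (380 - q_D)/6 and q_D = (404 - q_G)/3.
Solving the pair: q_G = 736/17, q_D = 120.2353.
Price P = 447 - 163.5294 = 283.4706.
Granite's profit: 283.4706·(736/17) - 67·(736/17) - 2(736/17)² = 5623.1419.

5623.14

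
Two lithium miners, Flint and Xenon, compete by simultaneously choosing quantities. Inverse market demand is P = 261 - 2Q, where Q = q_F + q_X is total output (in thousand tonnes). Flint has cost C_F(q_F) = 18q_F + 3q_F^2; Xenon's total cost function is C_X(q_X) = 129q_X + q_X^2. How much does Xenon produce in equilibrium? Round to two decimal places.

14.89

Flint's profit: π_F = (261 - 2Q)q_F - (18q_F + 3q_F²). Setting ∂π_F/∂q_F = 0: 243 - 10q_F - 2(q_X) = 0.
Xenon's first-order condition: 132 - 6q_X - 2(q_F) = 0.
Rearranging gives the reaction functions q_F = (243 - 2q_X)/10 and q_X = (132 - 2q_F)/6.
Solving the pair: q_F = 597/28, q_X = 417/28.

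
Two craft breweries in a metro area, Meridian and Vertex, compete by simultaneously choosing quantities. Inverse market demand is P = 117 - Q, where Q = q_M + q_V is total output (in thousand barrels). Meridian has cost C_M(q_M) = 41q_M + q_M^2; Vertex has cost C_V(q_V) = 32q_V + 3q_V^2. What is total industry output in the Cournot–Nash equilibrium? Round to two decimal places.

25.39

Meridian's profit: π_M = (117 - Q)q_M - (41q_M + q_M²). Setting ∂π_M/∂q_M = 0: 76 - 4q_M - (q_V) = 0.
Vertex's profit: π_V = (117 - Q)q_V - (32q_V + 3q_V²). Setting ∂π_V/∂q_V = 0: 85 - 8q_V - (q_M) = 0.
So q_M = (76 - q_V)/4 and q_V = (85 - q_M)/8.
Substituting one into the other gives q_M = 523/31 and q_V = 264/31.
Total output Q = 523/31 + 264/31 = 787/31.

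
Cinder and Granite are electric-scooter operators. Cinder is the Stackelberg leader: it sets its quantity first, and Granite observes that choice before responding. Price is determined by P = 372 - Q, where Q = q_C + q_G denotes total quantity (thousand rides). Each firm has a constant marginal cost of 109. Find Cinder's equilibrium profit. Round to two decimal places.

Solve by backward induction. Given q_C, the follower Granite maximises π_G = (372 - q_C - q_G)q_G - 109q_G.
Setting the follower's marginal profit to zero, 263 - q_C - 2q_G = 0, i.e. q_G = (263 - q_C)/2.
Cinder substitutes q_G(q_C) into its own profit: π_C = q_C(372 - q_C - (263 - q_C)/2) - 109q_C = (481/2 - (1/2)q_C)q_C - 109q_C.
The leader's first-order condition 263/2 - q_C = 0 yields q_C = 263/2.
Then q_G = (263 - 263/2)/2 = 263/4.
Price P = 372 - 789/4 = 699/4.
Cinder's profit: (699/4 - 109)·(263/2) = 8646.1250.

8646.13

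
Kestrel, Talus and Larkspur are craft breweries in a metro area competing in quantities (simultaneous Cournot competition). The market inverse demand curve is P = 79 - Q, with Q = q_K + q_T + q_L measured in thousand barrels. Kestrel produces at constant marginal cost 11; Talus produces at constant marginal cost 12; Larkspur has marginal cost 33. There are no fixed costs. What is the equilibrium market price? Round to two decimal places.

33.75

Kestrel's profit: π_K = (79 - Q)q_K - (11q_K). Setting ∂π_K/∂q_K = 0: 68 - 2q_K - (q_T + q_L) = 0.
Talus's profit: π_T = (79 - Q)q_T - (12q_T). Setting ∂π_T/∂q_T = 0: 67 - 2q_T - (q_K + q_L) = 0.
Larkspur's first-order condition: 46 - 2q_L - (q_K + q_T) = 0.
Adding the 3 conditions: 181 − 2Q − 2Q = 0, i.e. Q = 181/4.
Back-substituting: q_K = (68 − 181/4) = 91/4, q_T = (67 − 181/4) = 87/4, q_L = (46 − 181/4) = 3/4.
Total output Q = 181/4, so price P = 79 - 181/4 = 135/4.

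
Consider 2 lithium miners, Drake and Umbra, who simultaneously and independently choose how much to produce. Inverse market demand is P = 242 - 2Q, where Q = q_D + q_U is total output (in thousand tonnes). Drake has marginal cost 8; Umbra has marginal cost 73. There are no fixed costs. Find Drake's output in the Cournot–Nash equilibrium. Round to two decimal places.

Drake's profit: π_D = (242 - 2Q)q_D - (8q_D). Setting ∂π_D/∂q_D = 0: 234 - 4q_D - 2(q_U) = 0.
Umbra's first-order condition: 169 - 4q_U - 2(q_D) = 0.
Best responses: q_D = (234 - 2q_U)/4, q_U = (169 - 2q_D)/4.
Solving the pair: q_D = 299/6, q_U = 52/3.

49.83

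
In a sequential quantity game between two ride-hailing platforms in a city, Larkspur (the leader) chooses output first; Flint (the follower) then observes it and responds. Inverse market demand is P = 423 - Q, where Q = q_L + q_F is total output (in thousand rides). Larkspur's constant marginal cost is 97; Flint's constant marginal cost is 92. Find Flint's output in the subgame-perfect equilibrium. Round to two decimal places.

85.25

Solve by backward induction. Given q_L, the follower Flint maximises π_F = (423 - q_L - q_F)q_F - 92q_F.
Setting the follower's marginal profit to zero, 331 - q_L - 2q_F = 0, i.e. q_F = (331 - q_L)/2.
The leader anticipates this reaction. Substituting into P = 423 - Q gives P = 515/2 - (1/2)q_L, so π_L = (515/2 - (1/2)q_L)q_L - 97q_L.
The leader's first-order condition 321/2 - q_L = 0 yields q_L = 321/2.
Then q_F = (331 - 321/2)/2 = 341/4.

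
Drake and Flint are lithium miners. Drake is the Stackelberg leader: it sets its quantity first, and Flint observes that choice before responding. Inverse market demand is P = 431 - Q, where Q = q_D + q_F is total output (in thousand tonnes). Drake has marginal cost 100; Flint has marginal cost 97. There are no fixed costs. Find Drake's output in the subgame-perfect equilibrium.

Solve by backward induction. Given q_D, the follower Flint maximises π_F = (431 - q_D - q_F)q_F - 97q_F.
Setting the follower's marginal profit to zero, 334 - q_D - 2q_F = 0, i.e. q_F = (334 - q_D)/2.
The leader anticipates this reaction. Substituting into P = 431 - Q gives P = 264 - (1/2)q_D, so π_D = (264 - (1/2)q_D)q_D - 100q_D.
Leader FOC: 164 - q_D = 0, so q_D = 164.
Then q_F = (334 - 164)/2 = 85.

164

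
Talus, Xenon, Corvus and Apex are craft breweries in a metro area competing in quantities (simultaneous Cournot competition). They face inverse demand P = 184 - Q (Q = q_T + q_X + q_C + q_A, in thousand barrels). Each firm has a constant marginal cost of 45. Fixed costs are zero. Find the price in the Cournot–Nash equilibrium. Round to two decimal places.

72.80

A representative firm's profit is π_i = q_i(184 - Q) - 45q_i.
First-order condition (treating rivals' output as given): 139 - 2q_i - Σ_{j≠i} q_j = 0.
With identical firms every q_j equals q_i, so Σ_{j≠i} q_j = 3q_i and 139 = 5q_i, giving q_i = 139/5.
Total output Q = 556/5, so price P = 184 - 556/5 = 364/5.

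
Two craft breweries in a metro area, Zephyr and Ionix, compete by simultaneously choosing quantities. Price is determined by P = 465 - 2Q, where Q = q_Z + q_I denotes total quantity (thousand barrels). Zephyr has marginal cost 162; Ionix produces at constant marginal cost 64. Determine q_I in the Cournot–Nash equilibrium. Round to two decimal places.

83.17

Zephyr's profit: π_Z = (465 - 2Q)q_Z - (162q_Z). Setting ∂π_Z/∂q_Z = 0: 303 - 4q_Z - 2(q_I) = 0.
Ionix's first-order condition: 401 - 4q_I - 2(q_Z) = 0.
Best responses: q_Z = (303 - 2q_I)/4, q_I = (401 - 2q_Z)/4.
Solving the pair: q_Z = 205/6, q_I = 499/6.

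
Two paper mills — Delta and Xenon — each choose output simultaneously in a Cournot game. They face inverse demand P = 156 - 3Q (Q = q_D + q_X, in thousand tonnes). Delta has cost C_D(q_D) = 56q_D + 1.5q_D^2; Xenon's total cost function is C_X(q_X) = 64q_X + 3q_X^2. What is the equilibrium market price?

112

Delta's profit: π_D = (156 - 3Q)q_D - (56q_D + (3/2)q_D²). Setting ∂π_D/∂q_D = 0: 100 - 9q_D - 3(q_X) = 0.
Xenon's first-order condition: 92 - 12q_X - 3(q_D) = 0.
Rearranging gives the reaction functions q_D = (100 - 3q_X)/9 and q_X = (92 - 3q_D)/12.
Substituting one into the other gives q_D = 28/3 and q_X = 16/3.
Total output Q = 44/3, so price P = 156 - 3·(44/3) = 112.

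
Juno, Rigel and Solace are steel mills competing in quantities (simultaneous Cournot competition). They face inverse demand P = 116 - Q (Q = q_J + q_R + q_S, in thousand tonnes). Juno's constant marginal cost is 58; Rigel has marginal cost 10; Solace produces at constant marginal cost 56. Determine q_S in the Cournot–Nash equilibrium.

Juno's profit: π_J = (116 - Q)q_J - (58q_J). Setting ∂π_J/∂q_J = 0: 58 - 2q_J - (q_R + q_S) = 0.
Rigel's profit: π_R = (116 - Q)q_R - (10q_R). Setting ∂π_R/∂q_R = 0: 106 - 2q_R - (q_J + q_S) = 0.
Solace's first-order condition: 60 - 2q_S - (q_J + q_R) = 0.
Summing all 3 equations gives 224 − 4Q = 0, hence Q = 56.
Back-substituting: q_J = (58 − 56) = 2, q_R = (106 − 56) = 50, q_S = (60 − 56) = 4.

4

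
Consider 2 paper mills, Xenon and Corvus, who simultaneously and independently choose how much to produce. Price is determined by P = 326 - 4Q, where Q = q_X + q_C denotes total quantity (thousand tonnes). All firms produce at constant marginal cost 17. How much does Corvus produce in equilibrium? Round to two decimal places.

25.75

Each firm earns π_i = (326 - 4Q)q_i - 17q_i.
First-order condition (treating rivals' output as given): 309 - 8q_i - 4q_j = 0.
With identical firms every q_j equals q_i, so q_j = q_i and 309 = 12q_i, giving q_i = 103/4.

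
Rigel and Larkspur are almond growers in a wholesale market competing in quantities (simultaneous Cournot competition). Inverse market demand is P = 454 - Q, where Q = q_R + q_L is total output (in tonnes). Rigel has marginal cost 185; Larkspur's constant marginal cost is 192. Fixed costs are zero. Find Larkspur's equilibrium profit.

Rigel's profit: π_R = (454 - Q)q_R - (185q_R). Setting ∂π_R/∂q_R = 0: 269 - 2q_R - (q_L) = 0.
Larkspur's profit: π_L = (454 - Q)q_L - (192q_L). Setting ∂π_L/∂q_L = 0: 262 - 2q_L - (q_R) = 0.
Rearranging gives the reaction functions q_R = (269 - q_L)/2 and q_L = (262 - q_R)/2.
Substituting one into the other gives q_R = 92 and q_L = 85.
Price P = 454 - 177 = 277.
Larkspur's profit: (277 - 192)·85 = 7225.

7225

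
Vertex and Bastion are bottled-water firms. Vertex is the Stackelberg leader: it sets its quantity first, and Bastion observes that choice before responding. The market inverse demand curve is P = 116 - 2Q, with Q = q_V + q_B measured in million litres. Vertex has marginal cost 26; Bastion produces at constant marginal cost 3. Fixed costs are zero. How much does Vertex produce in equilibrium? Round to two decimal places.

16.75

Solve by backward induction. Given q_V, the follower Bastion maximises π_B = (116 - 2q_V - 2q_B)q_B - 3q_B.
Follower FOC: 113 - 2q_V - 4q_B = 0, so q_B(q_V) = (113 - 2q_V)/4.
Vertex substitutes q_B(q_V) into its own profit: π_V = q_V(116 - 2q_V - (113 - 2q_V)/2) - 26q_V = (119/2 - q_V)q_V - 26q_V.
Leader FOC: 67/2 - 2q_V = 0, so q_V = 67/4.
Then q_B = (113 - 2·(67/4))/4 = 159/8.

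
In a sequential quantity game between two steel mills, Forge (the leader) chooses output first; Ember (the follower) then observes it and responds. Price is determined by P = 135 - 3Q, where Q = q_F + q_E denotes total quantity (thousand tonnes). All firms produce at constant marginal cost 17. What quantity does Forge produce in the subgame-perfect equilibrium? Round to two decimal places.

19.67

Solve by backward induction. Given q_F, the follower Ember maximises π_E = (135 - 3q_F - 3q_E)q_E - 17q_E.
Setting the follower's marginal profit to zero, 118 - 3q_F - 6q_E = 0, i.e. q_E = (118 - 3q_F)/6.
Forge substitutes q_E(q_F) into its own profit: π_F = q_F(135 - 3q_F - (118 - 3q_F)/2) - 17q_F = (76 - (3/2)q_F)q_F - 17q_F.
Leader FOC: 59 - 3q_F = 0, so q_F = 59/3.
Then q_E = (118 - 3·(59/3))/6 = 59/6.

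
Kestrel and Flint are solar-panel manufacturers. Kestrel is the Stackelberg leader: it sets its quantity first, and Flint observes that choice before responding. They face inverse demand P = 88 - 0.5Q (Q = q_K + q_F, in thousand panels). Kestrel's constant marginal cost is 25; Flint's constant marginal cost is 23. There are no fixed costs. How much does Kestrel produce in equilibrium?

The follower Flint best-responds to any q_K: π_F = (88 - 0.5Q)q_F - 23q_F.
Setting the follower's marginal profit to zero, 65 - (1/2)q_K - q_F = 0, i.e. q_F = (65 - (1/2)q_K).
Kestrel substitutes q_F(q_K) into its own profit: π_K = q_K(88 - (1/2)q_K - (65 - (1/2)q_K)/2) - 25q_K = (111/2 - (1/4)q_K)q_K - 25q_K.
Maximising: ∂π_K/∂q_K = 61/2 - (1/2)q_K = 0, giving q_K = 61.
Then q_F = (65 - (1/2)·61) = 69/2.

61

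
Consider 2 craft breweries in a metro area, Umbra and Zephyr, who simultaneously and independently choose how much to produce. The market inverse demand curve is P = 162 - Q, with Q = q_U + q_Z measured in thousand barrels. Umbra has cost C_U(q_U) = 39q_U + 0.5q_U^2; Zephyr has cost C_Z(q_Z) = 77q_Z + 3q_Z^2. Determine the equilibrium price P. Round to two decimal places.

Umbra's profit: π_U = (162 - Q)q_U - (39q_U + (1/2)q_U²). Setting ∂π_U/∂q_U = 0: 123 - 3q_U - (q_Z) = 0.
Zephyr's profit: π_Z = (162 - Q)q_Z - (77q_Z + 3q_Z²). Setting ∂π_Z/∂q_Z = 0: 85 - 8q_Z - (q_U) = 0.
Rearranging gives the reaction functions q_U = (123 - q_Z)/3 and q_Z = (85 - q_U)/8.
Solving the pair: q_U = 899/23, q_Z = 132/23.
Total output Q = 1031/23, so price P = 162 - 1031/23 = 117.1739.

117.17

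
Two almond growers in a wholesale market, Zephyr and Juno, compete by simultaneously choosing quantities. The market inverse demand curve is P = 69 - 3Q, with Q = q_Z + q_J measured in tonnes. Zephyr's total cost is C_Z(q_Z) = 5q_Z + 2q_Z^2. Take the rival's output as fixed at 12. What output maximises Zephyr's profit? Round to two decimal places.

2.80

With the rival's output fixed at 12, Zephyr's profit is π_Z = (69 - 3·12 - 3q_Z)q_Z - (5q_Z + 2q_Z²) = (33 - 3q_Z)q_Z - (5q_Z + 2q_Z²).
∂π_Z/∂q_Z = 28 - 10q_Z = 0, so q_Z = 14/5.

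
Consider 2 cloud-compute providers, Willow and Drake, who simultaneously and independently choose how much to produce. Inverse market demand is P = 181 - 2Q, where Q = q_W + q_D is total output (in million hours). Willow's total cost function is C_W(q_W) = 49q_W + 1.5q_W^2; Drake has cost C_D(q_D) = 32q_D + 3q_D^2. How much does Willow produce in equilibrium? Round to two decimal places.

Willow's profit: π_W = (181 - 2Q)q_W - (49q_W + (3/2)q_W²). Setting ∂π_W/∂q_W = 0: 132 - 7q_W - 2(q_D) = 0.
Drake's first-order condition: 149 - 10q_D - 2(q_W) = 0.
Best responses: q_W = (132 - 2q_D)/7, q_D = (149 - 2q_W)/10.
Substituting one into the other gives q_W = 511/33 and q_D = 779/66.

15.48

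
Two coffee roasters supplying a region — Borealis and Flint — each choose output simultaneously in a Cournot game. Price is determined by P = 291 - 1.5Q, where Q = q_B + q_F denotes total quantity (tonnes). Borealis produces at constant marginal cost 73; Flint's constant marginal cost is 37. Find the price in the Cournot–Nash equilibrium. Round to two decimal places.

133.67

Borealis's profit: π_B = (291 - 1.5Q)q_B - (73q_B). Setting ∂π_B/∂q_B = 0: 218 - 3q_B - (3/2)(q_F) = 0.
Flint's first-order condition: 254 - 3q_F - (3/2)(q_B) = 0.
Rearranging gives the reaction functions q_B = (218 - (3/2)q_F)/3 and q_F = (254 - (3/2)q_B)/3.
Solving the pair: q_B = 364/9, q_F = 580/9.
Total output Q = 944/9, so price P = 291 - (3/2)·(944/9) = 401/3.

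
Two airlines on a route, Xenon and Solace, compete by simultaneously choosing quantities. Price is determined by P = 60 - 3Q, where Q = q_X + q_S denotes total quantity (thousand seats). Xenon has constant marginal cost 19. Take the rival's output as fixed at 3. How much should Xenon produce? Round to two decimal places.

With the rival's output fixed at 3, Xenon's profit is π_X = (60 - 3·3 - 3q_X)q_X - (19q_X) = (51 - 3q_X)q_X - (19q_X).
∂π_X/∂q_X = 32 - 6q_X = 0, so q_X = 16/3.

5.33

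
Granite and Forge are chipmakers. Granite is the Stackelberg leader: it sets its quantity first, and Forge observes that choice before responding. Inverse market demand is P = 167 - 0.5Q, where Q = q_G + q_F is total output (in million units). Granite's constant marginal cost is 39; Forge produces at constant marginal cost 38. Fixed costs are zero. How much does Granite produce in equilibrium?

Solve by backward induction. Given q_G, the follower Forge maximises π_F = (167 - (1/2)q_G - (1/2)q_F)q_F - 38q_F.
∂π_F/∂q_F = 129 - (1/2)q_G - q_F = 0 gives the reaction function q_F = (129 - (1/2)q_G).
The leader anticipates this reaction. Substituting into P = 167 - 0.5Q gives P = 205/2 - (1/4)q_G, so π_G = (205/2 - (1/4)q_G)q_G - 39q_G.
The leader's first-order condition 127/2 - (1/2)q_G = 0 yields q_G = 127.
Then q_F = (129 - (1/2)·127) = 131/2.

127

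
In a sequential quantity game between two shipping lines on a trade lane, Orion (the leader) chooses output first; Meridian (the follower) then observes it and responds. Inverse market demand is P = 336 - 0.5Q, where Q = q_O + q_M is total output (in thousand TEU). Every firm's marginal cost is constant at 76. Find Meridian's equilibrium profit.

8450

Solve by backward induction. Given q_O, the follower Meridian maximises π_M = (336 - (1/2)q_O - (1/2)q_M)q_M - 76q_M.
Follower FOC: 260 - (1/2)q_O - q_M = 0, so q_M(q_O) = (260 - (1/2)q_O).
The leader anticipates this reaction. Substituting into P = 336 - 0.5Q gives P = 206 - (1/4)q_O, so π_O = (206 - (1/4)q_O)q_O - 76q_O.
Maximising: ∂π_O/∂q_O = 130 - (1/2)q_O = 0, giving q_O = 260.
Then q_M = (260 - (1/2)·260) = 130.
Price P = 336 - (1/2)·390 = 141.
Meridian's profit: (141 - 76)·130 = 8450.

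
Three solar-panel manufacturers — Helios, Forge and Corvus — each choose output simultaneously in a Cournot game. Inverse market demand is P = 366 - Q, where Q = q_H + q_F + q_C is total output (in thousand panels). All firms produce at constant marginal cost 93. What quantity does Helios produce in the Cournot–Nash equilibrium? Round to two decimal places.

68.25

A representative firm's profit is π_i = q_i(366 - Q) - 93q_i.
First-order condition (treating rivals' output as given): 273 - 2q_i - Σ_{j≠i} q_j = 0.
By symmetry each firm produces the same amount; substituting Σ_{j≠i} q_j = 2q_i yields q_i = 273/4.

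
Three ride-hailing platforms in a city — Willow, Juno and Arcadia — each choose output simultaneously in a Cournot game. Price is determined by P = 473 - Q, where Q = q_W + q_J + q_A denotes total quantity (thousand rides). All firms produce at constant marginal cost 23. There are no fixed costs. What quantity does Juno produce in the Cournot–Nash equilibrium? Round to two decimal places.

112.50

Each firm earns π_i = (473 - Q)q_i - 23q_i.
Setting ∂π_i/∂q_i = 0 with rivals' quantities fixed: 450 - 2q_i - Σ_{j≠i} q_j = 0.
By symmetry each firm produces the same amount; substituting Σ_{j≠i} q_j = 2q_i yields q_i = 450/4 = 225/2.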